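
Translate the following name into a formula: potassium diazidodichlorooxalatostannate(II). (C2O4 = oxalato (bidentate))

Ligands: 2 chloro (Cl, -1), 1 oxalato (C2O4, -2), 2 azido (N3, -1). Ligand charge sum = -6.
With Sn in oxidation state +2, the complex ion is [Sn...]^4−.
Charge balance with potassium (+1) requires 1 complex ion per 4 potassium.

K4[Sn(C2O4)Cl2(N3)2]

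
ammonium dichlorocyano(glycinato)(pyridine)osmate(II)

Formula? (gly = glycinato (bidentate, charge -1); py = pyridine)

Ligands: 1 glycinato (gly, -1), 2 chloro (Cl, -1), 1 cyano (CN, -1), 1 pyridine (py, neutral). Ligand charge sum = -4.
With Os in oxidation state +2, the complex ion is [Os...]^2−.
Charge balance with ammonium (+1) requires 1 complex ion per 2 ammonium.

(NH4)2[OsCl2(CN)(gly)(py)]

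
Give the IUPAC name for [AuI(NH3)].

ammineiodogold(I)

There is no counter-ion, so the complex is neutral overall.
Ligand charges: 1×iodo (-1 each), 1×ammine (neutral); total -1. So Au + (-1) = 0, giving Au = +1.
Ligands are named alphabetically: ammine before iodo.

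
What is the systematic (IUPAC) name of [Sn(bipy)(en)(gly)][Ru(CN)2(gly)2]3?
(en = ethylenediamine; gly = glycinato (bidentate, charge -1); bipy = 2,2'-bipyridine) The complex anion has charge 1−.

Both ions are complex: the cation is named first with the plain metal name, the anion second with the -ate form; each ion's ligands are alphabetised independently.
The complex anion is given as 1−; its ligand charges sum to -4, so Ru = +3.
With 3 anions per cation, the cation must be 3×1 = 3+.
Cation: ligand charges sum to -1; for the ion to be 3+, Sn = +4.

(2,2'-bipyridine)(ethylenediamine)(glycinato)tin(IV) dicyanobis(glycinato)ruthenate(III)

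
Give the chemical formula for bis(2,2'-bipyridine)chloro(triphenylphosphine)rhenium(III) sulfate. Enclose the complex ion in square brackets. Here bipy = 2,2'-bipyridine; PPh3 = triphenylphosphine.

[Re(bipy)2Cl(PPh3)]SO4

Ligands: 2 2,2'-bipyridine (bipy, neutral), 1 chloro (Cl, -1), 1 triphenylphosphine (PPh3, neutral). Ligand charge sum = -1.
With Re in oxidation state +3, the complex ion is [Re...]^2+.
Charge balance with sulfate (-2) requires 1 complex ion per 1 sulfate.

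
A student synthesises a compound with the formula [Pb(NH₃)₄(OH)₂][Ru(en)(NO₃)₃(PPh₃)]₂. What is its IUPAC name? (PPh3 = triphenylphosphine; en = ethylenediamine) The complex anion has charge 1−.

Both ions are complex: the cation is named first with the plain metal name, the anion second with the -ate form; each ion's ligands are alphabetised independently.
The complex anion is given as 1−; its ligand charges sum to -3, so Ru = +2.
With 2 anions per cation, the cation must be 2×1 = 2+.
Cation: ligand charges sum to -2; for the ion to be 2+, Pb = +4.

tetraamminedihydroxolead(IV) (ethylenediamine)trinitrato(triphenylphosphine)ruthenate(II)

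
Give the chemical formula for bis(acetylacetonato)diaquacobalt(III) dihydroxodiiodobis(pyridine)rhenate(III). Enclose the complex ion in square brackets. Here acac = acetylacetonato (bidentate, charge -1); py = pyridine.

[Co(acac)2(H2O)2][ReI2(OH)2(py)2]

Cation [Co…]: ligand charges -2, Co(III) ⇒ ion charge 1+.
Anion [Re…]: ligand charges -4, Re(III) ⇒ ion charge 1−.
One 1+ cation balances one 1− anion.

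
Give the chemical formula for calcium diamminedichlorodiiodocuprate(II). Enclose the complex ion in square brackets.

Ca[CuCl2I2(NH3)2]

Ligands: 2 ammine (NH3, neutral), 2 iodo (I, -1), 2 chloro (Cl, -1). Ligand charge sum = -4.
With Cu in oxidation state +2, the complex ion is [Cu...]^2−.
Charge balance with calcium (+2) requires 1 complex ion per 1 calcium.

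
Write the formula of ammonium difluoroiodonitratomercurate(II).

Ligands: 1 iodo (I, -1), 1 nitrato (NO3, -1), 2 fluoro (F, -1). Ligand charge sum = -4.
With Hg in oxidation state +2, the complex ion is [Hg...]^2−.
Charge balance with ammonium (+1) requires 1 complex ion per 2 ammonium.

(NH4)2[HgF2I(NO3)]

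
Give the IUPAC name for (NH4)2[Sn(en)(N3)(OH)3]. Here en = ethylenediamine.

The 2 ammonium counter-ions carry a total charge of +2, so each complex ion is 2−.
Ligand charges: 1×ethylenediamine (neutral), 1×azido (-1 each), 3×hydroxo (-1 each); total -4. So Sn + (-4) = 2−, giving Sn = +2.
Ligands are named alphabetically: azido before ethylenediamine before hydroxo.
The complex ion is anionic, so tin takes the -ate form stannate(II).

ammonium azido(ethylenediamine)trihydroxostannate(II)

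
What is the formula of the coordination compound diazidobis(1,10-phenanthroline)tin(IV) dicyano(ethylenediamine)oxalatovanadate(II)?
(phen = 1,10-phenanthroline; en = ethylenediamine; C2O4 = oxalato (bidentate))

Cation [Sn…]: ligand charges -2, Sn(IV) ⇒ ion charge 2+.
Anion [V…]: ligand charges -4, V(II) ⇒ ion charge 2−.
One 2+ cation balances one 2− anion.

[Sn(N3)2(phen)2][V(C2O4)(CN)2(en)]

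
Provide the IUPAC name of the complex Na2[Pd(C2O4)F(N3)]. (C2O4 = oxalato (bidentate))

The 2 sodium counter-ions carry a total charge of +2, so each complex ion is 2−.
Ligand charges: 1×fluoro (-1 each), 1×oxalato (-2 each), 1×azido (-1 each); total -4. So Pd + (-4) = 2−, giving Pd = +2.
Ligands are named alphabetically: azido before fluoro before oxalato.
The complex ion is anionic, so palladium takes the -ate form palladate(II).

sodium azidofluorooxalatopalladate(II)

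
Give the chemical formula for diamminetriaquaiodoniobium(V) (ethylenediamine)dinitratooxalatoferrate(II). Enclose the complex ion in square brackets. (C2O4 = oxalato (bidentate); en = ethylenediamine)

Cation [Nb…]: ligand charges -1, Nb(V) ⇒ ion charge 4+.
Anion [Fe…]: ligand charges -4, Fe(II) ⇒ ion charge 2−.
One 4+ cation requires 2 of the 2− anion.

[Nb(H2O)3I(NH3)2][Fe(C2O4)(en)(NO3)2]2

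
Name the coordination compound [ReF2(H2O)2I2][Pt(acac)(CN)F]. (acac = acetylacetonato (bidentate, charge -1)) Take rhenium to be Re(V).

diaquadifluorodiiodorhenium(V) (acetylacetonato)cyanofluoroplatinate(II)

Both ions are complex: the cation is named first with the plain metal name, the anion second with the -ate form; each ion's ligands are alphabetised independently.
Re is given as +5; the cation's ligand charges sum to -4, so the complex cation is 1+.
A 1:1 salt means the anion carries the equal and opposite charge, 1−.
Anion: ligand charges sum to -3; for the ion to be 1−, Pt = +2.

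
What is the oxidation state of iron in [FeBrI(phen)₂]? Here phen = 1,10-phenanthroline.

No counter-ion: the bracketed complex is neutral.
Ligand charges: 1×I = -1; 1×Br = -1; 2×phen neutral; sum -2.
Fe + (-2) = 0 ⇒ Fe is +2.

+2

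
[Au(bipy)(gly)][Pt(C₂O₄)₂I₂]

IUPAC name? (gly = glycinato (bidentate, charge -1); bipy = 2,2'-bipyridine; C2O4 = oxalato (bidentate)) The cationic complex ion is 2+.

(2,2'-bipyridine)(glycinato)gold(III) diiododioxalatoplatinate(IV)

The complex cation is given as 2+; its ligand charges sum to -1, so Au = +3.
A 1:1 salt means the anion carries the equal and opposite charge, 2−.
Anion: ligand charges sum to -6; for the ion to be 2−, Pt = +4.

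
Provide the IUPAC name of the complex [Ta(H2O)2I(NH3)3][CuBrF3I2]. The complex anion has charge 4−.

triamminediaquaiodotantalum(V) bromotrifluorodiiodocuprate(II)

The complex anion is given as 4−; its ligand charges sum to -6, so Cu = +2.
A 1:1 salt means the cation carries the equal and opposite charge, 4+.
Cation: ligand charges sum to -1; for the ion to be 4+, Ta = +5.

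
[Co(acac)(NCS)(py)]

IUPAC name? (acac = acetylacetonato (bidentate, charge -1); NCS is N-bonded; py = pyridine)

(acetylacetonato)isothiocyanato(pyridine)cobalt(II)

There is no counter-ion, so the complex is neutral overall.
Ligand charges: 1×acetylacetonato (-1 each), 1×isothiocyanato (-1 each), 1×pyridine (neutral); total -2. So Co + (-2) = 0, giving Co = +2.
Ligands are named alphabetically: acetylacetonato before isothiocyanato before pyridine.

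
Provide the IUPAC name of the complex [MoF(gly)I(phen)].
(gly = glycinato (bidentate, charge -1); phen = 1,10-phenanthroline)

fluoro(glycinato)iodo(1,10-phenanthroline)molybdenum(III)

There is no counter-ion, so the complex is neutral overall.
Ligand charges: 1×glycinato (-1 each), 1×1,10-phenanthroline (neutral), 1×iodo (-1 each), 1×fluoro (-1 each); total -3. So Mo + (-3) = 0, giving Mo = +3.
Ligands are named alphabetically: fluoro before glycinato before iodo before phenanthroline.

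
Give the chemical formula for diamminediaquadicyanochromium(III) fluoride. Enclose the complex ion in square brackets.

Ligands: 2 aqua (H2O, neutral), 2 cyano (CN, -1), 2 ammine (NH3, neutral). Ligand charge sum = -2.
With Cr in oxidation state +3, the complex ion is [Cr...]^1+.
Charge balance with fluoride (-1) requires 1 complex ion per 1 fluoride.

[Cr(CN)2(H2O)2(NH3)2]F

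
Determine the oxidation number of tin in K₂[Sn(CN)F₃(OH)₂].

2 potassium outside the brackets (+1 each) → the complex ion is 2−.
Ligand charges: 3×F = -3; 1×CN = -1; 2×OH = -2; sum -6.
Sn + (-6) = 2− ⇒ Sn is +4.

+4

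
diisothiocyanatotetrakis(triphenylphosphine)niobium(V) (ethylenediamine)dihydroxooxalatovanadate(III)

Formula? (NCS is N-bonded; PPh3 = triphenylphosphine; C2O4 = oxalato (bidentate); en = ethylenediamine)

Cation [Nb…]: ligand charges -2, Nb(V) ⇒ ion charge 3+.
Anion [V…]: ligand charges -4, V(III) ⇒ ion charge 1−.
One 3+ cation requires 3 of the 1− anion.

[Nb(NCS)2(PPh3)4][V(C2O4)(en)(OH)2]3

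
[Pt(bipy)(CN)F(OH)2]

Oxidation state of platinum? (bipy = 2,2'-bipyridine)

No counter-ion: the bracketed complex is neutral.
Ligand charges: 2×OH = -2; 1×bipy neutral; 1×CN = -1; 1×F = -1; sum -4.
Pt + (-4) = 0 ⇒ Pt is +4.

+4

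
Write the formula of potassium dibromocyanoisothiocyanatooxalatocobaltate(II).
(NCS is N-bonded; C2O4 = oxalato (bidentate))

K4[CoBr2(C2O4)(CN)(NCS)]

Ligands: 1 isothiocyanato (NCS, -1), 1 oxalato (C2O4, -2), 2 bromo (Br, -1), 1 cyano (CN, -1). Ligand charge sum = -6.
Charge balance with potassium (+1) requires 1 complex ion per 4 potassium.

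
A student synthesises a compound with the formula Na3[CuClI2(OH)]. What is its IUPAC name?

sodium chlorohydroxodiiodocuprate(I)

The 3 sodium counter-ions carry a total charge of +3, so each complex ion is 3−.
Ligand charges: 2×iodo (-1 each), 1×hydroxo (-1 each), 1×chloro (-1 each); total -4. So Cu + (-4) = 3−, giving Cu = +1.
The complex ion is anionic, so copper takes the -ate form cuprate(I).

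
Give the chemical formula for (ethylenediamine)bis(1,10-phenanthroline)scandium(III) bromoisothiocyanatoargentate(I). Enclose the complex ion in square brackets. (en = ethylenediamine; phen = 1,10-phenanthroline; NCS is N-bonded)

[Sc(en)(phen)2][AgBr(NCS)]3

Cation [Sc…]: ligand charges 0, Sc(III) ⇒ ion charge 3+.
Anion [Ag…]: ligand charges -2, Ag(I) ⇒ ion charge 1−.
One 3+ cation requires 3 of the 1− anion.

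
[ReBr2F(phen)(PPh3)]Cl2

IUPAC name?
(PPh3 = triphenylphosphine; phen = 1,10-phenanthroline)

The 2 chloride counter-ions carry a total charge of -2, so each complex ion is 2+.
Ligand charges: 1×triphenylphosphine (neutral), 1×fluoro (-1 each), 1×1,10-phenanthroline (neutral), 2×bromo (-1 each); total -3. So Re + (-3) = 2+, giving Re = +5.
Ligands are named alphabetically: bromo before fluoro before phenanthroline before triphenylphosphine.

dibromofluoro(1,10-phenanthroline)(triphenylphosphine)rhenium(V) chloride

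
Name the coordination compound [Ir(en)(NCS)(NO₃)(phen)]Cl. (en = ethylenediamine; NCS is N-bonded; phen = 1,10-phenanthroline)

(ethylenediamine)isothiocyanatonitrato(1,10-phenanthroline)iridium(III) chloride

The 1 chloride counter-ion carries a total charge of -1, so each complex ion is 1+.
Ligand charges: 1×ethylenediamine (neutral), 1×nitrato (-1 each), 1×isothiocyanato (-1 each), 1×1,10-phenanthroline (neutral); total -2. So Ir + (-2) = 1+, giving Ir = +3.
Ligands are named alphabetically: ethylenediamine before isothiocyanato before nitrato before phenanthroline.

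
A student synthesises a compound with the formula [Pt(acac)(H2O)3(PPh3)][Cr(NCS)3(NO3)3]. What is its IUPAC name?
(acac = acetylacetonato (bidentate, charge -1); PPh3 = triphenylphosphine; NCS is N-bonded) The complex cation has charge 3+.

(acetylacetonato)triaqua(triphenylphosphine)platinum(IV) triisothiocyanatotrinitratochromate(III)

Both ions are complex: the cation is named first with the plain metal name, the anion second with the -ate form; each ion's ligands are alphabetised independently.
The complex cation is given as 3+; its ligand charges sum to -1, so Pt = +4.
A 1:1 salt means the anion carries the equal and opposite charge, 3−.
Anion: ligand charges sum to -6; for the ion to be 3−, Cr = +3.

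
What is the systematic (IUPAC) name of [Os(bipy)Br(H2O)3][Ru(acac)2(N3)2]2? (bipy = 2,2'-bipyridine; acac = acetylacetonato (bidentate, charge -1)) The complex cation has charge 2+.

triaqua(2,2'-bipyridine)bromoosmium(III) bis(acetylacetonato)diazidoruthenate(III)

The complex cation is given as 2+; its ligand charges sum to -1, so Os = +3.
With 2 anions per cation, each anion must be 2/2 = 1−.
Anion: ligand charges sum to -4; for the ion to be 1−, Ru = +3.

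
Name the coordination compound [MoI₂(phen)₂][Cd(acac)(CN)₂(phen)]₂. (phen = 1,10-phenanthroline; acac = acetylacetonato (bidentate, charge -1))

Cadmium is always +2 in its complexes; the anion's ligand charges sum to -3, so the complex anion is 1−.
With 2 anions per cation, the cation must be 2×1 = 2+.
Cation: ligand charges sum to -2; for the ion to be 2+, Mo = +4.

diiodobis(1,10-phenanthroline)molybdenum(IV) (acetylacetonato)dicyano(1,10-phenanthroline)cadmate(II)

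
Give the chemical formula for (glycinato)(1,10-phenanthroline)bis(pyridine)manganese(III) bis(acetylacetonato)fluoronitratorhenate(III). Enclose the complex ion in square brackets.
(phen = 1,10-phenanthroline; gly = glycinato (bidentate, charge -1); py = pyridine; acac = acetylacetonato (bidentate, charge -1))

[Mn(gly)(phen)(py)2][Re(acac)2F(NO3)]2

Cation [Mn…]: ligand charges -1, Mn(III) ⇒ ion charge 2+.
Anion [Re…]: ligand charges -4, Re(III) ⇒ ion charge 1−.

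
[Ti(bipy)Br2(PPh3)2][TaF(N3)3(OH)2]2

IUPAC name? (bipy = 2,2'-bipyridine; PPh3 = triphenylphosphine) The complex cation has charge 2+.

(2,2'-bipyridine)dibromobis(triphenylphosphine)titanium(IV) triazidofluorodihydroxotantalate(V)

Both ions are complex: the cation is named first with the plain metal name, the anion second with the -ate form; each ion's ligands are alphabetised independently.
The complex cation is given as 2+; its ligand charges sum to -2, so Ti = +4.
With 2 anions per cation, each anion must be 2/2 = 1−.
Anion: ligand charges sum to -6; for the ion to be 1−, Ta = +5.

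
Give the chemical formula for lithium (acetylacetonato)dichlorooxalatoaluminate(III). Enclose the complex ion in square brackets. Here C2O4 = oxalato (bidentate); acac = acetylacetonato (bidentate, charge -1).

Li2[Al(acac)(C2O4)Cl2]

Ligands: 1 oxalato (C2O4, -2), 2 chloro (Cl, -1), 1 acetylacetonato (acac, -1). Ligand charge sum = -5.
Charge balance with lithium (+1) requires 1 complex ion per 2 lithium.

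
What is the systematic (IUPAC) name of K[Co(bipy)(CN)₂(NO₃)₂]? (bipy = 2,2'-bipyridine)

The 1 potassium counter-ion carries a total charge of +1, so each complex ion is 1−.
Ligand charges: 2×cyano (-1 each), 2×nitrato (-1 each), 1×2,2'-bipyridine (neutral); total -4. So Co + (-4) = 1−, giving Co = +3.
The complex ion is anionic, so cobalt takes the -ate form cobaltate(III).

potassium (2,2'-bipyridine)dicyanodinitratocobaltate(III)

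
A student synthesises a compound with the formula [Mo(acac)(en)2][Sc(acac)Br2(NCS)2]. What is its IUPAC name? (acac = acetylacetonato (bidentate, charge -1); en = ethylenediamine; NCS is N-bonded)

Both ions are complex: the cation is named first with the plain metal name, the anion second with the -ate form; each ion's ligands are alphabetised independently.
Scandium is always +3 in its complexes; the anion's ligand charges sum to -5, so the complex anion is 2−.
A 1:1 salt means the cation carries the equal and opposite charge, 2+.
Cation: ligand charges sum to -1; for the ion to be 2+, Mo = +3.

(acetylacetonato)bis(ethylenediamine)molybdenum(III) (acetylacetonato)dibromodiisothiocyanatoscandate(III)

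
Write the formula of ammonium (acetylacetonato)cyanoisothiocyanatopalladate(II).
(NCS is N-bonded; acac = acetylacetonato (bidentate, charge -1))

Ligands: 1 isothiocyanato (NCS, -1), 1 acetylacetonato (acac, -1), 1 cyano (CN, -1). Ligand charge sum = -3.
With Pd in oxidation state +2, the complex ion is [Pd...]^1−.
Charge balance with ammonium (+1) requires 1 complex ion per 1 ammonium.

NH4[Pd(acac)(CN)(NCS)]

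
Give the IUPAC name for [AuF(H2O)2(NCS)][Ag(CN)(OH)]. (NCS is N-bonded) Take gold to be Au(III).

Both ions are complex: the cation is named first with the plain metal name, the anion second with the -ate form; each ion's ligands are alphabetised independently.
Au is given as +3; the cation's ligand charges sum to -2, so the complex cation is 1+.
A 1:1 salt means the anion carries the equal and opposite charge, 1−.
Anion: ligand charges sum to -2; for the ion to be 1−, Ag = +1.

diaquafluoroisothiocyanatogold(III) cyanohydroxoargentate(I)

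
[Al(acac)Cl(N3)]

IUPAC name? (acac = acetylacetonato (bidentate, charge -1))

(acetylacetonato)azidochloroaluminium(III)

There is no counter-ion, so the complex is neutral overall.
Ligand charges: 1×azido (-1 each), 1×acetylacetonato (-1 each), 1×chloro (-1 each); total -3. So Al + (-3) = 0, giving Al = +3.
Ligands are named alphabetically: acetylacetonato before azido before chloro.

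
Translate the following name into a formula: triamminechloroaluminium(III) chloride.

Ligands: 1 chloro (Cl, -1), 3 ammine (NH3, neutral). Ligand charge sum = -1.
Charge balance with chloride (-1) requires 1 complex ion per 2 chloride.

[AlCl(NH3)3]Cl2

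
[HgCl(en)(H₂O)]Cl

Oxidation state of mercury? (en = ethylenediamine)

1 chloride outside the brackets (-1 each) → the complex ion is 1+.
Ligand charges: 1×H2O neutral; 1×Cl = -1; 1×en neutral; sum -1.
Hg + (-1) = 1+ ⇒ Hg is +2.

+2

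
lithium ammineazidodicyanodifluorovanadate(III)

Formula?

Ligands: 2 fluoro (F, -1), 1 ammine (NH3, neutral), 1 azido (N3, -1), 2 cyano (CN, -1). Ligand charge sum = -5.
With V in oxidation state +3, the complex ion is [V...]^2−.
Charge balance with lithium (+1) requires 1 complex ion per 2 lithium.

Li2[V(CN)2F2(N3)(NH3)]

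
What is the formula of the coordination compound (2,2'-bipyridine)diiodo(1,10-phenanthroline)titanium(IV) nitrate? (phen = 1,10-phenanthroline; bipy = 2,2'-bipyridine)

[Ti(bipy)I2(phen)](NO3)2

Ligands: 2 iodo (I, -1), 1 1,10-phenanthroline (phen, neutral), 1 2,2'-bipyridine (bipy, neutral). Ligand charge sum = -2.
Charge balance with nitrate (-1) requires 1 complex ion per 2 nitrate.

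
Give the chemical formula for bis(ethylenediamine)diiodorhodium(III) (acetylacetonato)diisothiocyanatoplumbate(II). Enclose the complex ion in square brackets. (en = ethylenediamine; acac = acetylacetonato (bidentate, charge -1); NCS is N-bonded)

Cation [Rh…]: ligand charges -2, Rh(III) ⇒ ion charge 1+.
Anion [Pb…]: ligand charges -3, Pb(II) ⇒ ion charge 1−.
One 1+ cation balances one 1− anion.

[Rh(en)2I2][Pb(acac)(NCS)2]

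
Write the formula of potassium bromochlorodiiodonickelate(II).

K2[NiBrClI2]

Ligands: 2 iodo (I, -1), 1 chloro (Cl, -1), 1 bromo (Br, -1). Ligand charge sum = -4.
With Ni in oxidation state +2, the complex ion is [Ni...]^2−.
Charge balance with potassium (+1) requires 1 complex ion per 2 potassium.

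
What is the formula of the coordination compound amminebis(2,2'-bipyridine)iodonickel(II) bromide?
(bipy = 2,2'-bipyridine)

Ligands: 1 ammine (NH3, neutral), 1 iodo (I, -1), 2 2,2'-bipyridine (bipy, neutral). Ligand charge sum = -1.
Charge balance with bromide (-1) requires 1 complex ion per 1 bromide.

[Ni(bipy)2I(NH3)]Br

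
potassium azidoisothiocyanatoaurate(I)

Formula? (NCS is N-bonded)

K[Au(N3)(NCS)]

Ligands: 1 azido (N3, -1), 1 isothiocyanato (NCS, -1). Ligand charge sum = -2.
Charge balance with potassium (+1) requires 1 complex ion per 1 potassium.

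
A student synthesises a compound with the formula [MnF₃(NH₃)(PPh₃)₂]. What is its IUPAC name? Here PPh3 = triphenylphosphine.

There is no counter-ion, so the complex is neutral overall.
Ligand charges: 1×ammine (neutral), 3×fluoro (-1 each), 2×triphenylphosphine (neutral); total -3. So Mn + (-3) = 0, giving Mn = +3.
Ligands are named alphabetically: ammine before fluoro before triphenylphosphine.

amminetrifluorobis(triphenylphosphine)manganese(III)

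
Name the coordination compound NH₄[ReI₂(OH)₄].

The 1 ammonium counter-ion carries a total charge of +1, so each complex ion is 1−.
Ligand charges: 4×hydroxo (-1 each), 2×iodo (-1 each); total -6. So Re + (-6) = 1−, giving Re = +5.
The complex ion is anionic, so rhenium takes the -ate form rhenate(V).

ammonium tetrahydroxodiiodorhenate(V)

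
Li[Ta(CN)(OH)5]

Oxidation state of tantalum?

1 lithium outside the brackets (+1 each) → the complex ion is 1−.
Ligand charges: 5×OH = -5; 1×CN = -1; sum -6.
Ta + (-6) = 1− ⇒ Ta is +5.

+5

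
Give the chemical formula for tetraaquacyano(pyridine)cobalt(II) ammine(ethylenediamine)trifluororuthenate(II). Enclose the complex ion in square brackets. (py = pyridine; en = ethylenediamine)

[Co(CN)(H2O)4(py)][Ru(en)F3(NH3)]

Cation [Co…]: ligand charges -1, Co(II) ⇒ ion charge 1+.
Anion [Ru…]: ligand charges -3, Ru(II) ⇒ ion charge 1−.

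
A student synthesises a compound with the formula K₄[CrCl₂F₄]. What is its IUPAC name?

The 4 potassium counter-ions carry a total charge of +4, so each complex ion is 4−.
Ligand charges: 4×fluoro (-1 each), 2×chloro (-1 each); total -6. So Cr + (-6) = 4−, giving Cr = +2.
Ligands are named alphabetically: chloro before fluoro.
The complex ion is anionic, so chromium takes the -ate form chromate(II).

potassium dichlorotetrafluorochromate(II)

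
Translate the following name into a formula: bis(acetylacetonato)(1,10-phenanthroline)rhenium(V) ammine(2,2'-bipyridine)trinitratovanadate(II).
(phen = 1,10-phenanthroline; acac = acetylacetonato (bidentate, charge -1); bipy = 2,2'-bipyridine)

[Re(acac)2(phen)][V(bipy)(NH3)(NO3)3]3

Cation [Re…]: ligand charges -2, Re(V) ⇒ ion charge 3+.
Anion [V…]: ligand charges -3, V(II) ⇒ ion charge 1−.
One 3+ cation requires 3 of the 1− anion.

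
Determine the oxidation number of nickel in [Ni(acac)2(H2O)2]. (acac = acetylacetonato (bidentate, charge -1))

+2

No counter-ion: the bracketed complex is neutral.
Ligand charges: 2×H2O neutral; 2×acac = -2; sum -2.
Ni + (-2) = 0 ⇒ Ni is +2.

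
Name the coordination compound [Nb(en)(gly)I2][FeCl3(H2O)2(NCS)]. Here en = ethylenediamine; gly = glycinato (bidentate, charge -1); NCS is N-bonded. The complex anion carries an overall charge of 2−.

The complex anion is given as 2−; its ligand charges sum to -4, so Fe = +2.
A 1:1 salt means the cation carries the equal and opposite charge, 2+.
Cation: ligand charges sum to -3; for the ion to be 2+, Nb = +5.

(ethylenediamine)(glycinato)diiodoniobium(V) diaquatrichloroisothiocyanatoferrate(II)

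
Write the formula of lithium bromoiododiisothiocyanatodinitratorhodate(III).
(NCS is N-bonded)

Ligands: 1 iodo (I, -1), 2 isothiocyanato (NCS, -1), 2 nitrato (NO3, -1), 1 bromo (Br, -1). Ligand charge sum = -6.
Charge balance with lithium (+1) requires 1 complex ion per 3 lithium.

Li3[RhBrI(NCS)2(NO3)2]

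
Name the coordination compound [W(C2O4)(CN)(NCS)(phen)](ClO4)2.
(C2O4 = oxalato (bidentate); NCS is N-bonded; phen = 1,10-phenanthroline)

cyanoisothiocyanatooxalato(1,10-phenanthroline)tungsten(VI) perchlorate

The 2 perchlorate counter-ions carry a total charge of -2, so each complex ion is 2+.
Ligand charges: 1×oxalato (-2 each), 1×isothiocyanato (-1 each), 1×1,10-phenanthroline (neutral), 1×cyano (-1 each); total -4. So W + (-4) = 2+, giving W = +6.
Ligands are named alphabetically: cyano before isothiocyanato before oxalato before phenanthroline.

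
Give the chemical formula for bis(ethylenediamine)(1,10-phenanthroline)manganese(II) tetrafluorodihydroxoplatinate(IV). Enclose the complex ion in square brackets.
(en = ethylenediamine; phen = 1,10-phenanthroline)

[Mn(en)2(phen)][PtF4(OH)2]

Cation [Mn…]: ligand charges 0, Mn(II) ⇒ ion charge 2+.
Anion [Pt…]: ligand charges -6, Pt(IV) ⇒ ion charge 2−.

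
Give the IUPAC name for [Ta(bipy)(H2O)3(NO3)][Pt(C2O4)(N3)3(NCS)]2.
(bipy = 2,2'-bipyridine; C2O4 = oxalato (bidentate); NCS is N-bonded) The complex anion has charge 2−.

triaqua(2,2'-bipyridine)nitratotantalum(V) triazidoisothiocyanatooxalatoplatinate(IV)

Both ions are complex: the cation is named first with the plain metal name, the anion second with the -ate form; each ion's ligands are alphabetised independently.
The complex anion is given as 2−; its ligand charges sum to -6, so Pt = +4.
With 2 anions per cation, the cation must be 2×2 = 4+.
Cation: ligand charges sum to -1; for the ion to be 4+, Ta = +5.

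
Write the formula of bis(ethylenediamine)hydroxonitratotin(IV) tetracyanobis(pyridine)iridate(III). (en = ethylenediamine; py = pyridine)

Cation [Sn…]: ligand charges -2, Sn(IV) ⇒ ion charge 2+.
Anion [Ir…]: ligand charges -4, Ir(III) ⇒ ion charge 1−.
One 2+ cation requires 2 of the 1− anion.

[Sn(en)2(NO3)(OH)][Ir(CN)4(py)2]2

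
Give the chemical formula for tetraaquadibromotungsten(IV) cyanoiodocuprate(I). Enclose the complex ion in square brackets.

Cation [W…]: ligand charges -2, W(IV) ⇒ ion charge 2+.
Anion [Cu…]: ligand charges -2, Cu(I) ⇒ ion charge 1−.
One 2+ cation requires 2 of the 1− anion.

[WBr2(H2O)4][Cu(CN)I]2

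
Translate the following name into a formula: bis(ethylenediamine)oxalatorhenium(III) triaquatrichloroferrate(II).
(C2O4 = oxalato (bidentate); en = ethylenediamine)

[Re(C2O4)(en)2][FeCl3(H2O)3]

Cation [Re…]: ligand charges -2, Re(III) ⇒ ion charge 1+.
Anion [Fe…]: ligand charges -3, Fe(II) ⇒ ion charge 1−.
One 1+ cation balances one 1− anion.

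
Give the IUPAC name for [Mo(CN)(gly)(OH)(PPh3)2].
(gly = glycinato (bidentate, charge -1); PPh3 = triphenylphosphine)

There is no counter-ion, so the complex is neutral overall.
Ligand charges: 1×cyano (-1 each), 1×hydroxo (-1 each), 1×glycinato (-1 each), 2×triphenylphosphine (neutral); total -3. So Mo + (-3) = 0, giving Mo = +3.
Ligands are named alphabetically: cyano before glycinato before hydroxo before triphenylphosphine.

cyano(glycinato)hydroxobis(triphenylphosphine)molybdenum(III)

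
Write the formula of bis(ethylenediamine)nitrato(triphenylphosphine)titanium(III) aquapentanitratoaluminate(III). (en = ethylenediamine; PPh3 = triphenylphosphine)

[Ti(en)2(NO3)(PPh3)][Al(H2O)(NO3)5]

Cation [Ti…]: ligand charges -1, Ti(III) ⇒ ion charge 2+.
Anion [Al…]: ligand charges -5, Al(III) ⇒ ion charge 2−.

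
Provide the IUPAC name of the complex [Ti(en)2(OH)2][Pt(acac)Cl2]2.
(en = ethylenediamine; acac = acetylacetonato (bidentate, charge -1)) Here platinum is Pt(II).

Pt is given as +2; the anion's ligand charges sum to -3, so the complex anion is 1−.
With 2 anions per cation, the cation must be 2×1 = 2+.
Cation: ligand charges sum to -2; for the ion to be 2+, Ti = +4.

bis(ethylenediamine)dihydroxotitanium(IV) (acetylacetonato)dichloroplatinate(II)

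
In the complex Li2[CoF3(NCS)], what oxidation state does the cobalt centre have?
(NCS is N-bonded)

+2

2 lithium outside the brackets (+1 each) → the complex ion is 2−.
Ligand charges: 1×NCS = -1; 3×F = -3; sum -4.
Co + (-4) = 2− ⇒ Co is +2.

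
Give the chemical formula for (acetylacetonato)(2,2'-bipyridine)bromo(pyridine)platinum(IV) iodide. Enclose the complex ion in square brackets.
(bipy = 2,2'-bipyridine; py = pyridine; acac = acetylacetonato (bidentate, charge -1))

[Pt(acac)(bipy)Br(py)]I2

Ligands: 1 2,2'-bipyridine (bipy, neutral), 1 bromo (Br, -1), 1 pyridine (py, neutral), 1 acetylacetonato (acac, -1). Ligand charge sum = -2.
With Pt in oxidation state +4, the complex ion is [Pt...]^2+.
Charge balance with iodide (-1) requires 1 complex ion per 2 iodide.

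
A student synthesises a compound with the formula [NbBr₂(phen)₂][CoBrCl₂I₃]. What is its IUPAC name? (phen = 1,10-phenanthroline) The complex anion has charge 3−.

The complex anion is given as 3−; its ligand charges sum to -6, so Co = +3.
A 1:1 salt means the cation carries the equal and opposite charge, 3+.
Cation: ligand charges sum to -2; for the ion to be 3+, Nb = +5.

dibromobis(1,10-phenanthroline)niobium(V) bromodichlorotriiodocobaltate(III)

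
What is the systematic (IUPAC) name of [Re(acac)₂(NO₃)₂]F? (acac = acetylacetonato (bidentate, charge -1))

bis(acetylacetonato)dinitratorhenium(V) fluoride

The 1 fluoride counter-ion carries a total charge of -1, so each complex ion is 1+.
Ligand charges: 2×nitrato (-1 each), 2×acetylacetonato (-1 each); total -4. So Re + (-4) = 1+, giving Re = +5.
Ligands are named alphabetically: acetylacetonato before nitrato.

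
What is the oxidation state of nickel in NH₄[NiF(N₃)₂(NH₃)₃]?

1 ammonium outside the brackets (+1 each) → the complex ion is 1−.
Ligand charges: 1×F = -1; 3×NH3 neutral; 2×N3 = -2; sum -3.
Ni + (-3) = 1− ⇒ Ni is +2.

+2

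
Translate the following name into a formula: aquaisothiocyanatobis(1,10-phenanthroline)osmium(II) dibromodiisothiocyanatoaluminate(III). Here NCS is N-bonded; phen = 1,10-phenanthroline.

Cation [Os…]: ligand charges -1, Os(II) ⇒ ion charge 1+.
Anion [Al…]: ligand charges -4, Al(III) ⇒ ion charge 1−.
One 1+ cation balances one 1− anion.

[Os(H2O)(NCS)(phen)2][AlBr2(NCS)2]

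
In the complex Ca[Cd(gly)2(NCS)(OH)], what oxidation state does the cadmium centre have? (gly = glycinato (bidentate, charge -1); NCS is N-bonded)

1 calcium outside the brackets (+2 each) → the complex ion is 2−.
Ligand charges: 1×OH = -1; 2×gly = -2; 1×NCS = -1; sum -4.
Cd + (-4) = 2− ⇒ Cd is +2.

+2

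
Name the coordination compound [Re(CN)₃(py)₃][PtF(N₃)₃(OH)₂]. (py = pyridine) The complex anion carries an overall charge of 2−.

Both ions are complex: the cation is named first with the plain metal name, the anion second with the -ate form; each ion's ligands are alphabetised independently.
The complex anion is given as 2−; its ligand charges sum to -6, so Pt = +4.
A 1:1 salt means the cation carries the equal and opposite charge, 2+.
Cation: ligand charges sum to -3; for the ion to be 2+, Re = +5.

tricyanotris(pyridine)rhenium(V) triazidofluorodihydroxoplatinate(IV)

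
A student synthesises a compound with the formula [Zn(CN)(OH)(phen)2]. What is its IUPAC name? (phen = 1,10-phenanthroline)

There is no counter-ion, so the complex is neutral overall.
Ligand charges: 2×1,10-phenanthroline (neutral), 1×cyano (-1 each), 1×hydroxo (-1 each); total -2. So Zn + (-2) = 0, giving Zn = +2.
Ligands are named alphabetically: cyano before hydroxo before phenanthroline.

cyanohydroxobis(1,10-phenanthroline)zinc(II)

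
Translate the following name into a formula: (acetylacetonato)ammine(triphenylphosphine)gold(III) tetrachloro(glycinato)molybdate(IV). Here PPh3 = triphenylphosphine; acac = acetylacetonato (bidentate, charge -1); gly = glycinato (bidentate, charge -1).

Cation [Au…]: ligand charges -1, Au(III) ⇒ ion charge 2+.
Anion [Mo…]: ligand charges -5, Mo(IV) ⇒ ion charge 1−.
One 2+ cation requires 2 of the 1− anion.

[Au(acac)(NH3)(PPh3)][MoCl4(gly)]2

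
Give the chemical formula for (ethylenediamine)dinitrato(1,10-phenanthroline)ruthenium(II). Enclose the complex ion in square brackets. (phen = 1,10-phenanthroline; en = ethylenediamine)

[Ru(en)(NO3)2(phen)]

Ligands: 1 1,10-phenanthroline (phen, neutral), 2 nitrato (NO3, -1), 1 ethylenediamine (en, neutral). Ligand charge sum = -2.
With Ru in oxidation state +2, the complex ion is [Ru...].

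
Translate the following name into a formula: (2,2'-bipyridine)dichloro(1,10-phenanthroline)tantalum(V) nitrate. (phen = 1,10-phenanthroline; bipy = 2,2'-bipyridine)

Ligands: 1 1,10-phenanthroline (phen, neutral), 2 chloro (Cl, -1), 1 2,2'-bipyridine (bipy, neutral). Ligand charge sum = -2.
With Ta in oxidation state +5, the complex ion is [Ta...]^3+.
Charge balance with nitrate (-1) requires 1 complex ion per 3 nitrate.

[Ta(bipy)Cl2(phen)](NO3)3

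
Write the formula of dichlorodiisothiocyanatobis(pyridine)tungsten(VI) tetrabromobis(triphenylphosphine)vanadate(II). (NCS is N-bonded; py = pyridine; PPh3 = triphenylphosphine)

Cation [W…]: ligand charges -4, W(VI) ⇒ ion charge 2+.
Anion [V…]: ligand charges -4, V(II) ⇒ ion charge 2−.

[WCl2(NCS)2(py)2][VBr4(PPh3)2]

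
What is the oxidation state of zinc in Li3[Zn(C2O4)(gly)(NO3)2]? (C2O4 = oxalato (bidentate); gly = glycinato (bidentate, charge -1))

3 lithium outside the brackets (+1 each) → the complex ion is 3−.
Ligand charges: 2×NO3 = -2; 1×C2O4 = -2; 1×gly = -1; sum -5.
Zn + (-5) = 3− ⇒ Zn is +2.

+2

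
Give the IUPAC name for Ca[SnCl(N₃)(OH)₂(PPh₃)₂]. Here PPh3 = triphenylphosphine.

The 1 calcium counter-ion carries a total charge of +2, so each complex ion is 2−.
Ligand charges: 2×hydroxo (-1 each), 1×azido (-1 each), 2×triphenylphosphine (neutral), 1×chloro (-1 each); total -4. So Sn + (-4) = 2−, giving Sn = +2.
Ligands are named alphabetically: azido before chloro before hydroxo before triphenylphosphine.
The complex ion is anionic, so tin takes the -ate form stannate(II).

calcium azidochlorodihydroxobis(triphenylphosphine)stannate(II)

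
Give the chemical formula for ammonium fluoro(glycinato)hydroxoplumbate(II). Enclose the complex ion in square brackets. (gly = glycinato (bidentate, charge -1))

NH4[PbF(gly)(OH)]

Ligands: 1 fluoro (F, -1), 1 glycinato (gly, -1), 1 hydroxo (OH, -1). Ligand charge sum = -3.
Charge balance with ammonium (+1) requires 1 complex ion per 1 ammonium.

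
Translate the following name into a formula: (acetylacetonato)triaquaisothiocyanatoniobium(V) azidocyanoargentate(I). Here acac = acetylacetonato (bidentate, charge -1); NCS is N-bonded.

[Nb(acac)(H2O)3(NCS)][Ag(CN)(N3)]3

Cation [Nb…]: ligand charges -2, Nb(V) ⇒ ion charge 3+.
Anion [Ag…]: ligand charges -2, Ag(I) ⇒ ion charge 1−.
One 3+ cation requires 3 of the 1− anion.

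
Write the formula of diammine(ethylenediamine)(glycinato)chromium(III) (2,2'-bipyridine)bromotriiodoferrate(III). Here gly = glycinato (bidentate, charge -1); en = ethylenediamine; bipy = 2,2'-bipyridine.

[Cr(en)(gly)(NH3)2][Fe(bipy)BrI3]2

Cation [Cr…]: ligand charges -1, Cr(III) ⇒ ion charge 2+.
Anion [Fe…]: ligand charges -4, Fe(III) ⇒ ion charge 1−.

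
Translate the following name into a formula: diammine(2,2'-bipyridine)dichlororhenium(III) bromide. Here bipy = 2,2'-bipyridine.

[Re(bipy)Cl2(NH3)2]Br

Ligands: 1 2,2'-bipyridine (bipy, neutral), 2 ammine (NH3, neutral), 2 chloro (Cl, -1). Ligand charge sum = -2.
With Re in oxidation state +3, the complex ion is [Re...]^1+.
Charge balance with bromide (-1) requires 1 complex ion per 1 bromide.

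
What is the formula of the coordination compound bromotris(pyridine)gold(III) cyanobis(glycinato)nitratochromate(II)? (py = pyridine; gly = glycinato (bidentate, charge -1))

Cation [Au…]: ligand charges -1, Au(III) ⇒ ion charge 2+.
Anion [Cr…]: ligand charges -4, Cr(II) ⇒ ion charge 2−.

[AuBr(py)3][Cr(CN)(gly)2(NO3)]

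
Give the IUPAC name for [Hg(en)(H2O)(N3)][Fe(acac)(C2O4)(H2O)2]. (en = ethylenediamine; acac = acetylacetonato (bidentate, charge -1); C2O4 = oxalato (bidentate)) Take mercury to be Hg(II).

Hg is given as +2; the cation's ligand charges sum to -1, so the complex cation is 1+.
A 1:1 salt means the anion carries the equal and opposite charge, 1−.
Anion: ligand charges sum to -3; for the ion to be 1−, Fe = +2.

aquaazido(ethylenediamine)mercury(II) (acetylacetonato)diaquaoxalatoferrate(II)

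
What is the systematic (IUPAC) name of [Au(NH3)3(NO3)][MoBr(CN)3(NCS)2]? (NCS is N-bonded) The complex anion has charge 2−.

The complex anion is given as 2−; its ligand charges sum to -6, so Mo = +4.
A 1:1 salt means the cation carries the equal and opposite charge, 2+.
Cation: ligand charges sum to -1; for the ion to be 2+, Au = +3.

triamminenitratogold(III) bromotricyanodiisothiocyanatomolybdate(IV)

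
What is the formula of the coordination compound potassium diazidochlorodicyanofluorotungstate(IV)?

Ligands: 1 chloro (Cl, -1), 2 azido (N3, -1), 2 cyano (CN, -1), 1 fluoro (F, -1). Ligand charge sum = -6.
With W in oxidation state +4, the complex ion is [W...]^2−.
Charge balance with potassium (+1) requires 1 complex ion per 2 potassium.

K2[WCl(CN)2F(N3)2]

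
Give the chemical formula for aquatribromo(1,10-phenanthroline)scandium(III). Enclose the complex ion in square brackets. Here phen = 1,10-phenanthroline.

Ligands: 3 bromo (Br, -1), 1 aqua (H2O, neutral), 1 1,10-phenanthroline (phen, neutral). Ligand charge sum = -3.
With Sc in oxidation state +3, the complex ion is [Sc...].

[ScBr3(H2O)(phen)]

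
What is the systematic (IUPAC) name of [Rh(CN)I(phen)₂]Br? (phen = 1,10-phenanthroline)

cyanoiodobis(1,10-phenanthroline)rhodium(III) bromide

The 1 bromide counter-ion carries a total charge of -1, so each complex ion is 1+.
Ligand charges: 1×cyano (-1 each), 1×iodo (-1 each), 2×1,10-phenanthroline (neutral); total -2. So Rh + (-2) = 1+, giving Rh = +3.
Ligands are named alphabetically: cyano before iodo before phenanthroline.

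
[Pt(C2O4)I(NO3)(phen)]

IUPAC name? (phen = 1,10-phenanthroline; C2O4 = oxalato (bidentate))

There is no counter-ion, so the complex is neutral overall.
Ligand charges: 1×iodo (-1 each), 1×1,10-phenanthroline (neutral), 1×nitrato (-1 each), 1×oxalato (-2 each); total -4. So Pt + (-4) = 0, giving Pt = +4.
Ligands are named alphabetically: iodo before nitrato before oxalato before phenanthroline.

iodonitratooxalato(1,10-phenanthroline)platinum(IV)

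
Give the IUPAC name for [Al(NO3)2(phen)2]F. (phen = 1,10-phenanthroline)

The 1 fluoride counter-ion carries a total charge of -1, so each complex ion is 1+.
Ligand charges: 2×nitrato (-1 each), 2×1,10-phenanthroline (neutral); total -2. So Al + (-2) = 1+, giving Al = +3.
Ligands are named alphabetically: nitrato before phenanthroline.

dinitratobis(1,10-phenanthroline)aluminium(III) fluoride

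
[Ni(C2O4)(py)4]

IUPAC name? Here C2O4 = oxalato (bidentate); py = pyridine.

There is no counter-ion, so the complex is neutral overall.
Ligand charges: 1×oxalato (-2 each), 4×pyridine (neutral); total -2. So Ni + (-2) = 0, giving Ni = +2.
Ligands are named alphabetically: oxalato before pyridine.

oxalatotetrakis(pyridine)nickel(II)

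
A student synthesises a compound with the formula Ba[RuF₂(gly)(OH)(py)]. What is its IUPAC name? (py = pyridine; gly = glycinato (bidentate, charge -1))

The 1 barium counter-ion carries a total charge of +2, so each complex ion is 2−.
Ligand charges: 1×pyridine (neutral), 1×hydroxo (-1 each), 2×fluoro (-1 each), 1×glycinato (-1 each); total -4. So Ru + (-4) = 2−, giving Ru = +2.
Ligands are named alphabetically: fluoro before glycinato before hydroxo before pyridine.
The complex ion is anionic, so ruthenium takes the -ate form ruthenate(II).

barium difluoro(glycinato)hydroxo(pyridine)ruthenate(II)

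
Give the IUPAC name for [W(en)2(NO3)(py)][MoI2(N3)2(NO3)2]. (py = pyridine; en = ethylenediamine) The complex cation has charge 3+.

The complex cation is given as 3+; its ligand charges sum to -1, so W = +4.
A 1:1 salt means the anion carries the equal and opposite charge, 3−.
Anion: ligand charges sum to -6; for the ion to be 3−, Mo = +3.

bis(ethylenediamine)nitrato(pyridine)tungsten(IV) diazidodiiododinitratomolybdate(III)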